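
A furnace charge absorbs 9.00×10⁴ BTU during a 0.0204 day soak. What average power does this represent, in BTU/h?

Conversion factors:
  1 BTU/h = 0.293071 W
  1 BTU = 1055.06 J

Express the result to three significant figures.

1.84×10⁵ BTU/h

9.00×10⁴ BTU × 1055.06 = 9.49554×10⁷ J
0.0204 day × 86400 = 1762.56 s
P = E / t = 9.49554×10⁷ J / 1762.56 s = 53873.6 W
53873.6 W ÷ (0.293071 W/BTU/h) = 183824 BTU/h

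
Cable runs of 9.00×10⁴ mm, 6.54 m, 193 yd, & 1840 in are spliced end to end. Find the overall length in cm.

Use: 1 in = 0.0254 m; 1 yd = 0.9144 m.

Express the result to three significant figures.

9.00×10⁴ mm × 0.001 = 90 m
6.54 m (already m)
193 yd × 0.9144 = 176.479 m
1840 in × 0.0254 = 46.736 m
Combined: 90 + 6.54 + 176.479 + 46.736 = 319.755 m
In cm: 319.755 / 0.01 = 31975.5 cm

3.20×10⁴ cm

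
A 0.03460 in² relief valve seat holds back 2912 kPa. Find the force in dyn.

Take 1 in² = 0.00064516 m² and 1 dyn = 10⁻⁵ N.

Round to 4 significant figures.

2912 kPa × 1000 → 2.912×10⁶ Pa
0.03460 in² × 0.00064516 → 2.23225×10⁻⁵ m²
F = P × A = 2.912×10⁶ Pa × 2.23225×10⁻⁵ m² = 65.0031 N
65.0031 N ÷ (10⁻⁵ N/dyn) = 6.50031×10⁶ dyn

6.500×10⁶ dyn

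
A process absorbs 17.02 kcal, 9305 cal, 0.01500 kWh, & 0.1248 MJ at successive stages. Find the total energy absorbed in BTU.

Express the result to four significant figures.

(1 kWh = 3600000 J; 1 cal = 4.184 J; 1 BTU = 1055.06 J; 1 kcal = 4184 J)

273.9 BTU

17.02 kcal × 4184 → 71211.7 J
9305 cal × 4.184 → 38932.1 J
0.01500 kWh × 3600000 → 54000 J
0.1248 MJ × 1000000 → 124800 J
Sum: 71211.7 + 38932.1 + 54000 + 124800 = 288944 J
In BTU: 288944 / 1055.06 = 273.865 BTU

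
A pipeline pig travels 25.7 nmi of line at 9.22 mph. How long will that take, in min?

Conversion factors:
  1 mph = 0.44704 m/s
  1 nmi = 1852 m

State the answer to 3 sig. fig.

25.7 nmi × 1852 → 47596.4 m
9.22 mph × 0.44704 → 4.12171 m/s
t = d / v = 47596.4 m / 4.12171 m/s = 11547.7 s
11547.7 s ÷ (60 s/min) = 192.462 min

192 min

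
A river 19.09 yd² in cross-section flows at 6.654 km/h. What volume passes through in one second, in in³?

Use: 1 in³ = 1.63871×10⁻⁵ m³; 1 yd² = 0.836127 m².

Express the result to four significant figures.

1.800×10⁶ in³

6.654 km/h × (1/3.6) = 1.84833 m/s
19.09 yd² × 0.836127 = 15.9617 m²
V = v × A × t = 1.84833 m/s × 15.9617 m² × 1 s = 29.5025 m³
29.5025 m³ ÷ (1.63871×10⁻⁵ m³/in³) = 1.80035×10⁶ in³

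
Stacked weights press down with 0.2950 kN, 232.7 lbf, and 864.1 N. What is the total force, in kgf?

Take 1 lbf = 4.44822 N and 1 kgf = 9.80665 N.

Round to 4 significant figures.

223.7 kgf

0.2950 kN × 1000 = 295 N
232.7 lbf × 4.44822 = 1035.1 N
864.1 N (already N)
Total: 295 + 1035.1 + 864.1 = 2194.2 N
In kgf: 2194.2 / 9.80665 = 223.746 kgf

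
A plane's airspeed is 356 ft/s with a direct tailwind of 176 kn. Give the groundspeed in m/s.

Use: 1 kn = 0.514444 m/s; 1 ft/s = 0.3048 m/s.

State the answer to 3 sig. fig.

199 m/s

356 ft/s × 0.3048 = 108.509 m/s
176 kn × 0.514444 = 90.5421 m/s
Combined: 108.509 + 90.5421 = 199.051 m/s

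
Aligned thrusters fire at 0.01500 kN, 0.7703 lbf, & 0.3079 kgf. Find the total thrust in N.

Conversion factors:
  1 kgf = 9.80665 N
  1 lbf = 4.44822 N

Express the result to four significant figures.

0.01500 kN × 1000 → 15 N
0.7703 lbf × 4.44822 → 3.42646 N
0.3079 kgf × 9.80665 → 3.01947 N
Sum: 15 + 3.42646 + 3.01947 = 21.4459 N

21.45 N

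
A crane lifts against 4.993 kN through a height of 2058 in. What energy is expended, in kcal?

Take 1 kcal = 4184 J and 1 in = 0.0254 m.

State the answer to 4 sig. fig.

4.993 kN × 1000 → 4993 N
2058 in × 0.0254 → 52.2732 m
W = F × d = 4993 N × 52.2732 m = 261000 J
261000 J ÷ (4184 J/kcal) = 62.3805 kcal

62.38 kcal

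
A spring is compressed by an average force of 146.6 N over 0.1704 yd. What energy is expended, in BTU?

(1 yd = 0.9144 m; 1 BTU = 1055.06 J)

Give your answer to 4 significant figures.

0.1704 yd × 0.9144 = 0.155814 m
W = F × d = 146.6 N × 0.155814 m = 22.8423 J
22.8423 J ÷ (1055.06 J/BTU) = 0.0216502 BTU

0.02165 BTU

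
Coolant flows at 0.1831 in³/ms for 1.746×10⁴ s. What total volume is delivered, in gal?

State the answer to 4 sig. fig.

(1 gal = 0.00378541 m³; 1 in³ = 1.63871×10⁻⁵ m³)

0.1831 in³/ms → 0.00300048 m³/s
V = Q × t = 0.00300048 × 17460 = 52.3884 m³
In gal: 52.3884 / 0.00378541 = 13839.6 gal

1.384×10⁴ gal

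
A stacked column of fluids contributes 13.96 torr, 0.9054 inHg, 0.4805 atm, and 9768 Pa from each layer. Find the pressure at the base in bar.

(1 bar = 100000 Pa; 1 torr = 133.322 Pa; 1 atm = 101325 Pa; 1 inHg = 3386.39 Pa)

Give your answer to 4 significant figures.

0.6338 bar

13.96 torr × 133.322 = 1861.18 Pa
0.9054 inHg × 3386.39 = 3066.04 Pa
0.4805 atm × 101325 = 48686.7 Pa
9768 Pa (already Pa)
Combined: 1861.18 + 3066.04 + 48686.7 + 9768 = 63381.9 Pa
In bar: 63381.9 / 100000 = 0.633819 bar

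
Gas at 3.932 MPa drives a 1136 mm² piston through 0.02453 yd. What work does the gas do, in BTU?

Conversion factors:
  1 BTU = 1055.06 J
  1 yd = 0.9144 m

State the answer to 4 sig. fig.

0.09496 BTU

3.932 MPa → 3.932×10⁶ Pa
1136 mm² → 0.001136 m²
F = P × A = 3.932×10⁶ × 0.001136 = 4466.75 N
0.02453 yd → 0.0224302 m
W = F × d = 4466.75 × 0.0224302 = 100.19 J
In BTU: 100.19 / 1055.06 = 0.0949614 BTU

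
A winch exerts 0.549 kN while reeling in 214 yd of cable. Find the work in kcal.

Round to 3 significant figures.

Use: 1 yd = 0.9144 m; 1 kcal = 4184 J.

0.549 kN × 1000 → 549 N
214 yd × 0.9144 → 195.682 m
W = F × d = 549 N × 195.682 m = 107429 J
107429 J ÷ (4184 J/kcal) = 25.6761 kcal

25.7 kcal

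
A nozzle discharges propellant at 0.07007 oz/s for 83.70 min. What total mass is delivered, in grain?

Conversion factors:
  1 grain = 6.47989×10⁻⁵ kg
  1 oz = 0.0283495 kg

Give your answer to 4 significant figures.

1.540×10⁵ grain

0.07007 oz/s → 0.00198645 kg/s
83.70 min → 5022 s
m = ṁ × t = 0.00198645 × 5022 = 9.97595 kg
In grain: 9.97595 / 6.47989×10⁻⁵ = 153952 grain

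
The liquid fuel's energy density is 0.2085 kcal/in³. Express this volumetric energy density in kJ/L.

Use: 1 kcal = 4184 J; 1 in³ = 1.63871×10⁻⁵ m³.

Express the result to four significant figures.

0.2085 kcal/in³ × 4184 J/kcal ÷ 1.63871×10⁻⁵ m³/in³ = 5.32348×10⁷ J/m³
5.32348×10⁷ J/m³ ÷ 1000 J/kJ × 0.001 m³/L = 53.2348 kJ/L

53.23 kJ/L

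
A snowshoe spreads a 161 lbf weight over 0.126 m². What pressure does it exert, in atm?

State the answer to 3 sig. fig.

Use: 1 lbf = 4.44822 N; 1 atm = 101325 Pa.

161 lbf × 4.44822 → 716.163 N
P = F / A = 716.163 N / 0.126 m² = 5683.83 Pa
5683.83 Pa ÷ (101325 Pa/atm) = 0.056095 atm

0.0561 atm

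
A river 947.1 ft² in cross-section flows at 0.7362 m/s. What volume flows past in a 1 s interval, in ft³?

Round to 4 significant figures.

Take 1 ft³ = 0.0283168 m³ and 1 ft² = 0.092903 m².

2288 ft³

947.1 ft² × 0.092903 = 87.9884 m²
V = v × A × t = 0.7362 m/s × 87.9884 m² × 1 s = 64.7771 m³
64.7771 m³ ÷ (0.0283168 m³/ft³) = 2287.59 ft³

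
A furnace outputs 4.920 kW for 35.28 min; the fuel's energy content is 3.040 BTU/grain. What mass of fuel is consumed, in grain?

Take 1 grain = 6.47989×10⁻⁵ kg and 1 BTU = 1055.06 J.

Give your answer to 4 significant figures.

4.920 kW → 4920 W
35.28 min → 2116.8 s
E = P × t = 4920 × 2116.8 = 1.04147×10⁷ J
3.040 BTU/grain → 4.94975×10⁷ J/kg
m = E / e_s = 1.04147×10⁷ / 4.94975×10⁷ = 0.210409 kg
In grain: 0.210409 / 6.47989×10⁻⁵ = 3247.11 grain

3247 grain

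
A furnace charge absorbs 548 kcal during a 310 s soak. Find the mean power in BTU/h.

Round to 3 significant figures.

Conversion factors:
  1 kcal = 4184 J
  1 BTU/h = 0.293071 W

2.52×10⁴ BTU/h

548 kcal × 4184 → 2.29283×10⁶ J
P = E / t = 2.29283×10⁶ J / 310 s = 7396.23 W
7396.23 W ÷ (0.293071 W/BTU/h) = 25237 BTU/h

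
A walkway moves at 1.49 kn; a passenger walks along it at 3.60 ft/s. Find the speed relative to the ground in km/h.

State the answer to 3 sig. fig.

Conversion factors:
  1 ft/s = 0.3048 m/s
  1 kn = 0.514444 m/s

1.49 kn × 0.514444 = 0.766522 m/s
3.60 ft/s × 0.3048 = 1.09728 m/s
Combined: 0.766522 + 1.09728 = 1.8638 m/s
In km/h: 1.8638 / (1/3.6) = 6.70968 km/h

6.71 km/h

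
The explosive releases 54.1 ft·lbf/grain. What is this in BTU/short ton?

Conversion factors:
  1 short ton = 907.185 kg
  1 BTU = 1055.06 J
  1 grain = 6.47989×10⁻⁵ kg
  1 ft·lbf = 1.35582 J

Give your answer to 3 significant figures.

9.73×10⁵ BTU/short ton

54.1 ft·lbf/grain × 1.35582 J/ft·lbf ÷ 6.47989×10⁻⁵ kg/grain = 1.13196×10⁶ J/kg
1.13196×10⁶ J/kg ÷ 1055.06 J/BTU × 907.185 kg/short ton = 973307 BTU/short ton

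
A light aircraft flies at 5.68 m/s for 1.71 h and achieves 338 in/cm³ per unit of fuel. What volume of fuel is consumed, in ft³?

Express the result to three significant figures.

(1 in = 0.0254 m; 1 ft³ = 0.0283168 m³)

1.71 h → 6156 s
d = v × t = 5.68 × 6156 = 34966.1 m
338 in/cm³ → 8.5852×10⁶ m/m³
V = d / (distance per unit fuel) = 34966.1 / 8.5852×10⁶ = 0.00407283 m³
In ft³: 0.00407283 / 0.0283168 = 0.143831 ft³

0.144 ft³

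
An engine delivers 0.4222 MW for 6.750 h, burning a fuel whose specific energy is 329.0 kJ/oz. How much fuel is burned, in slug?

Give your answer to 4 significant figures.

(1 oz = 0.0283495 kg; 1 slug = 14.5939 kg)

60.58 slug

0.4222 MW → 422200 W
6.750 h → 24300 s
E = P × t = 422200 × 24300 = 1.02595×10¹⁰ J
329.0 kJ/oz → 1.16051×10⁷ J/kg
m = E / e_s = 1.02595×10¹⁰ / 1.16051×10⁷ = 884.051 kg
In slug: 884.051 / 14.5939 = 60.5767 slug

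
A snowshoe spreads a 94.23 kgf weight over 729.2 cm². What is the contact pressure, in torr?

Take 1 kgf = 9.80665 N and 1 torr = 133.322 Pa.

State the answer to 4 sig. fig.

95.05 torr

94.23 kgf × 9.80665 = 924.081 N
729.2 cm² × 0.0001 = 0.07292 m²
P = F / A = 924.081 N / 0.07292 m² = 12672.5 Pa
12672.5 Pa ÷ (133.322 Pa/torr) = 95.0518 torr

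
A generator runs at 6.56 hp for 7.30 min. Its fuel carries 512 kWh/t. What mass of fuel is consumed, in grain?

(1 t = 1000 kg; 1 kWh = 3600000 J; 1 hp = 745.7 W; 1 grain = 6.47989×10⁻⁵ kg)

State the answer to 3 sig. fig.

1.79×10⁴ grain

6.56 hp → 4891.79 W
7.30 min → 438 s
E = P × t = 4891.79 × 438 = 2.1426×10⁶ J
512 kWh/t → 1.8432×10⁶ J/kg
m = E / e_s = 2.1426×10⁶ / 1.8432×10⁶ = 1.16243 kg
In grain: 1.16243 / 6.47989×10⁻⁵ = 17939 grain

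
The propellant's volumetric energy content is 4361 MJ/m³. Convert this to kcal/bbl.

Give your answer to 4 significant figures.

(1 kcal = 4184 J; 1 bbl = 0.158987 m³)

1.657×10⁵ kcal/bbl

4361 MJ/m³ × 1000000 J/MJ = 4.361×10⁹ J/m³
4.361×10⁹ J/m³ ÷ 4184 J/kcal × 0.158987 m³/bbl = 165713 kcal/bbl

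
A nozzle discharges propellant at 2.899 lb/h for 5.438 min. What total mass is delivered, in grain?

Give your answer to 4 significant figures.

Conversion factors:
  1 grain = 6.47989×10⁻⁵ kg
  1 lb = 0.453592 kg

1839 grain

2.899 lb/h → 3.65268×10⁻⁴ kg/s
5.438 min → 326.28 s
m = ṁ × t = 3.65268×10⁻⁴ × 326.28 = 0.11918 kg
In grain: 0.11918 / 6.47989×10⁻⁵ = 1839.23 grain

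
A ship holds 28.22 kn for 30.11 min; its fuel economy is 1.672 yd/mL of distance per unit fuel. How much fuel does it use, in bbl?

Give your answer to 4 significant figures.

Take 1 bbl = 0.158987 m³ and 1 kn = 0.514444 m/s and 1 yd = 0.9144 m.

0.1079 bbl

28.22 kn → 14.5176 m/s
30.11 min → 1806.6 s
d = v × t = 14.5176 × 1806.6 = 26227.5 m
1.672 yd/mL → 1.52888×10⁶ m/m³
V = d / (distance per unit fuel) = 26227.5 / 1.52888×10⁶ = 0.0171547 m³
In bbl: 0.0171547 / 0.158987 = 0.1079 bbl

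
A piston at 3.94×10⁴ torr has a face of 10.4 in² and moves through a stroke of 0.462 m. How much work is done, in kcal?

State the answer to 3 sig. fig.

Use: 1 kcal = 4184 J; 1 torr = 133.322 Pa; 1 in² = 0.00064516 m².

3.94×10⁴ torr → 5.25289×10⁶ Pa
10.4 in² → 0.00670966 m²
F = P × A = 5.25289×10⁶ × 0.00670966 = 35245.1 N
W = F × d = 35245.1 × 0.462 = 16283.2 J
In kcal: 16283.2 / 4184 = 3.89178 kcal

3.89 kcal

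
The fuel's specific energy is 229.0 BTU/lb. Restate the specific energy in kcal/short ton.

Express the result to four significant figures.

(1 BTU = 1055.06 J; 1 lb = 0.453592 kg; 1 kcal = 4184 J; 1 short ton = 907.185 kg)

1.155×10⁵ kcal/short ton

229.0 BTU/lb × 1055.06 J/BTU ÷ 0.453592 kg/lb = 532657 J/kg
532657 J/kg ÷ 4184 J/kcal × 907.185 kg/short ton = 115492 kcal/short ton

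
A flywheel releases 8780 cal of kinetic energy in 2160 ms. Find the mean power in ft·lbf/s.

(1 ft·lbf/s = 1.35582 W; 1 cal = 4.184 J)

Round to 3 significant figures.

1.25×10⁴ ft·lbf/s

8780 cal × 4.184 → 36735.5 J
2160 ms × 0.001 → 2.16 s
P = E / t = 36735.5 J / 2.16 s = 17007.2 W
17007.2 W ÷ (1.35582 W/ft·lbf/s) = 12543.8 ft·lbf/s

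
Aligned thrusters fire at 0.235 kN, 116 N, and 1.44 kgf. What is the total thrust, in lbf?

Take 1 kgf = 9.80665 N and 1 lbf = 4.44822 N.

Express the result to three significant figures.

0.235 kN × 1000 → 235 N
116 N (already N)
1.44 kgf × 9.80665 → 14.1216 N
Total: 235 + 116 + 14.1216 = 365.122 N
In lbf: 365.122 / 4.44822 = 82.0827 lbf

82.1 lbf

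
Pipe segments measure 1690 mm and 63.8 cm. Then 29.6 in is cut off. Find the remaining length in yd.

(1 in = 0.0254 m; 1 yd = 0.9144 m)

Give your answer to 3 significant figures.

1690 mm × 0.001 = 1.69 m
63.8 cm × 0.01 = 0.638 m
29.6 in × 0.0254 = 0.75184 m
Sum: 1.69 + 0.638 − 0.75184 = 1.57616 m
In yd: 1.57616 / 0.9144 = 1.72371 yd

1.72 yd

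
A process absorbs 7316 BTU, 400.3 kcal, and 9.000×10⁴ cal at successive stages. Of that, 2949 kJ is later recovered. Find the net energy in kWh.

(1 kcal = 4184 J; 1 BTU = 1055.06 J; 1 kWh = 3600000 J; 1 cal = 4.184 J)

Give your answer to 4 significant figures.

7316 BTU × 1055.06 → 7.71882×10⁶ J
400.3 kcal × 4184 → 1.67486×10⁶ J
9.000×10⁴ cal × 4.184 → 376560 J
2949 kJ × 1000 → 2.949×10⁶ J
Result: 7.71882×10⁶ + 1.67486×10⁶ + 376560 − 2.949×10⁶ = 6.82124×10⁶ J
In kWh: 6.82124×10⁶ / 3600000 = 1.89479 kWh

1.895 kWh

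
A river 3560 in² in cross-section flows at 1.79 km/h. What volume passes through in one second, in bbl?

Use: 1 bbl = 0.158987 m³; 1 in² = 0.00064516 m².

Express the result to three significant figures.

1.79 km/h × (1/3.6) → 0.497222 m/s
3560 in² × 0.00064516 → 2.29677 m²
V = v × A × t = 0.497222 m/s × 2.29677 m² × 1 s = 1.142 m³
1.142 m³ ÷ (0.158987 m³/bbl) = 7.18298 bbl

7.18 bbl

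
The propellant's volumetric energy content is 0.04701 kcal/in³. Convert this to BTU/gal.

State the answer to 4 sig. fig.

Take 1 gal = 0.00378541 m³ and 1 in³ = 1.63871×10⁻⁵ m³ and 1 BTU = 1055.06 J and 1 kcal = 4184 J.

43.06 BTU/gal

0.04701 kcal/in³ × 4184 J/kcal ÷ 1.63871×10⁻⁵ m³/in³ = 1.20027×10⁷ J/m³
1.20027×10⁷ J/m³ ÷ 1055.06 J/BTU × 0.00378541 m³/gal = 43.064 BTU/gal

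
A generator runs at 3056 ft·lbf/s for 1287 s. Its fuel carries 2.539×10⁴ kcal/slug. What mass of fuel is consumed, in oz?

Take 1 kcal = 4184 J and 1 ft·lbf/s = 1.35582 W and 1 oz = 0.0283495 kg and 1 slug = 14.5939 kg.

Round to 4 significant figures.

3056 ft·lbf/s → 4143.39 W
E = P × t = 4143.39 × 1287 = 5.33254×10⁶ J
2.539×10⁴ kcal/slug → 7.27919×10⁶ J/kg
m = E / e_s = 5.33254×10⁶ / 7.27919×10⁶ = 0.732573 kg
In oz: 0.732573 / 0.0283495 = 25.8408 oz

25.84 oz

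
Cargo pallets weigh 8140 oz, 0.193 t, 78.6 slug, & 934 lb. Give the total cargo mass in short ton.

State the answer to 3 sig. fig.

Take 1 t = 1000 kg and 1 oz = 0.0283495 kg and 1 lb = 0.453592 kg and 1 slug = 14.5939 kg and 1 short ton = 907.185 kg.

2.20 short ton

8140 oz × 0.0283495 → 230.765 kg
0.193 t × 1000 → 193 kg
78.6 slug × 14.5939 → 1147.08 kg
934 lb × 0.453592 → 423.655 kg
Sum: 230.765 + 193 + 1147.08 + 423.655 = 1994.5 kg
In short ton: 1994.5 / 907.185 = 2.19856 short ton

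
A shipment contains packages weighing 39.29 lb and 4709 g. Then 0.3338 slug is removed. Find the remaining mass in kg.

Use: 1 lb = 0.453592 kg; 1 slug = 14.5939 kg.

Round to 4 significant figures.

17.66 kg

39.29 lb × 0.453592 = 17.8216 kg
4709 g × 0.001 = 4.709 kg
0.3338 slug × 14.5939 = 4.87144 kg
Net: 17.8216 + 4.709 − 4.87144 = 17.6592 kg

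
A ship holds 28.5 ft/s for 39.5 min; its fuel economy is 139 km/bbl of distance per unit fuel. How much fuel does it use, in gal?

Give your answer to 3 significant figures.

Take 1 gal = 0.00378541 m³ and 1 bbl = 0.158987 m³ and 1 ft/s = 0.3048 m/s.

28.5 ft/s → 8.6868 m/s
39.5 min → 2370 s
d = v × t = 8.6868 × 2370 = 20587.7 m
139 km/bbl → 874285 m/m³
V = d / (distance per unit fuel) = 20587.7 / 874285 = 0.023548 m³
In gal: 0.023548 / 0.00378541 = 6.22073 gal

6.22 gal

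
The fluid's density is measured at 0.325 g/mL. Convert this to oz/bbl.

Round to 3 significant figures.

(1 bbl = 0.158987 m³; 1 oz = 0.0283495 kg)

1820 oz/bbl

0.325 g/mL × 0.001 kg/g ÷ 10⁻⁶ m³/mL = 325 kg/m³
325 kg/m³ ÷ 0.0283495 kg/oz × 0.158987 m³/bbl = 1822.63 oz/bbl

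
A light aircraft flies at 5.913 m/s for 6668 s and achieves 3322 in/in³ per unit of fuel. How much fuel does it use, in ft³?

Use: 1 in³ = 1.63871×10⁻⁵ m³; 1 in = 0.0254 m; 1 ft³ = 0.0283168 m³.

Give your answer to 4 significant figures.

0.2704 ft³

d = v × t = 5.913 × 6668 = 39427.9 m
3322 in/in³ → 5.1491×10⁶ m/m³
V = d / (distance per unit fuel) = 39427.9 / 5.1491×10⁶ = 0.00765724 m³
In ft³: 0.00765724 / 0.0283168 = 0.270413 ft³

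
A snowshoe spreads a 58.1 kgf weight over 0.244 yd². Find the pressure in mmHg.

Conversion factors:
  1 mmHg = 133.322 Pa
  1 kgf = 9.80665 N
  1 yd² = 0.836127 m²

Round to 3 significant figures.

58.1 kgf × 9.80665 → 569.766 N
0.244 yd² × 0.836127 → 0.204015 m²
P = F / A = 569.766 N / 0.204015 m² = 2792.77 Pa
2792.77 Pa ÷ (133.322 Pa/mmHg) = 20.9476 mmHg

20.9 mmHg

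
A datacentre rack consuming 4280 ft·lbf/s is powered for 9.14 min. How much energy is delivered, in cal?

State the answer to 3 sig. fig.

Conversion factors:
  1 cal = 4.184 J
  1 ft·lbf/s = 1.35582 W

4280 ft·lbf/s × 1.35582 = 5802.91 W
9.14 min × 60 = 548.4 s
E = P × t = 5802.91 W × 548.4 s = 3.18232×10⁶ J
3.18232×10⁶ J ÷ (4.184 J/cal) = 760593 cal

7.61×10⁵ cal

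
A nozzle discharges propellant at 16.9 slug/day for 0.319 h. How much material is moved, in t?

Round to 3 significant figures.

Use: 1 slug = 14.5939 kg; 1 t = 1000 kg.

0.00328 t

16.9 slug/day → 0.00285459 kg/s
0.319 h → 1148.4 s
m = ṁ × t = 0.00285459 × 1148.4 = 3.27821 kg
In t: 3.27821 / 1000 = 0.00327821 t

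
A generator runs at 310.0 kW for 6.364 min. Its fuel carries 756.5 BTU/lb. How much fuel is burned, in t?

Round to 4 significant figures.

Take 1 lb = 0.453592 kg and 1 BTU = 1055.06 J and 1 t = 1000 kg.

0.06727 t

310.0 kW → 310000 W
6.364 min → 381.84 s
E = P × t = 310000 × 381.84 = 1.1837×10⁸ J
756.5 BTU/lb → 1.75963×10⁶ J/kg
m = E / e_s = 1.1837×10⁸ / 1.75963×10⁶ = 67.2698 kg
In t: 67.2698 / 1000 = 0.0672698 t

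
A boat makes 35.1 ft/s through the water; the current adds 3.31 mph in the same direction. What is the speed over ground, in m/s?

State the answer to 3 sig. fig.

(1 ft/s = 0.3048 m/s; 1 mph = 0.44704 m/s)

35.1 ft/s × 0.3048 → 10.6985 m/s
3.31 mph × 0.44704 → 1.4797 m/s
Total: 10.6985 + 1.4797 = 12.1782 m/s

12.2 m/s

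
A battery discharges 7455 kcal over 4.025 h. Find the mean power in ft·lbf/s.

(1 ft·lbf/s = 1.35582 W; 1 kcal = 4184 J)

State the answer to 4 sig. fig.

1588 ft·lbf/s

7455 kcal × 4184 = 3.11917×10⁷ J
4.025 h × 3600 = 14490 s
P = E / t = 3.11917×10⁷ J / 14490 s = 2152.64 W
2152.64 W ÷ (1.35582 W/ft·lbf/s) = 1587.7 ft·lbf/s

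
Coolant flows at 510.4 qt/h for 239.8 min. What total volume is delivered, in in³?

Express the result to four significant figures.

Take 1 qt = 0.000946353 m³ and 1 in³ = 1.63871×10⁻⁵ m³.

1.178×10⁵ in³

510.4 qt/h → 1.34172×10⁻⁴ m³/s
239.8 min → 14388 s
V = Q × t = 1.34172×10⁻⁴ × 14388 = 1.93047 m³
In in³: 1.93047 / 1.63871×10⁻⁵ = 117804 in³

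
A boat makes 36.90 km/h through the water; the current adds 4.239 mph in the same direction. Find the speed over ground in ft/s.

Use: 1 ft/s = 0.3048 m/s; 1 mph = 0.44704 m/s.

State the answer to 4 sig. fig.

39.85 ft/s

36.90 km/h × (1/3.6) → 10.25 m/s
4.239 mph × 0.44704 → 1.895 m/s
Combined: 10.25 + 1.895 = 12.145 m/s
In ft/s: 12.145 / 0.3048 = 39.8458 ft/s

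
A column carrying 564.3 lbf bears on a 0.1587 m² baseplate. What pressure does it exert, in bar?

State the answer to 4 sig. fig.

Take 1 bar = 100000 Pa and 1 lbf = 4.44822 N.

0.1582 bar

564.3 lbf × 4.44822 = 2510.13 N
P = F / A = 2510.13 N / 0.1587 m² = 15816.8 Pa
15816.8 Pa ÷ (100000 Pa/bar) = 0.158168 bar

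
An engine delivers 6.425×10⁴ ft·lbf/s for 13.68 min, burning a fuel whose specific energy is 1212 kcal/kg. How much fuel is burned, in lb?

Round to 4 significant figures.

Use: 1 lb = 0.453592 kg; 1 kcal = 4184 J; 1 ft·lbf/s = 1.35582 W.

31.09 lb

6.425×10⁴ ft·lbf/s → 87111.4 W
13.68 min → 820.8 s
E = P × t = 87111.4 × 820.8 = 7.1501×10⁷ J
1212 kcal/kg → 5.07101×10⁶ J/kg
m = E / e_s = 7.1501×10⁷ / 5.07101×10⁶ = 14.1 kg
In lb: 14.1 / 0.453592 = 31.0852 lb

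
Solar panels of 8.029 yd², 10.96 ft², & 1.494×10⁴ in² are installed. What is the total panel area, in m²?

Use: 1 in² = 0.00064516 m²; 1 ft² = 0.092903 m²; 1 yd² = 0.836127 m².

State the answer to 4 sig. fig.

8.029 yd² × 0.836127 = 6.71326 m²
10.96 ft² × 0.092903 = 1.01822 m²
1.494×10⁴ in² × 0.00064516 = 9.63869 m²
Sum: 6.71326 + 1.01822 + 9.63869 = 17.3702 m²

17.37 m²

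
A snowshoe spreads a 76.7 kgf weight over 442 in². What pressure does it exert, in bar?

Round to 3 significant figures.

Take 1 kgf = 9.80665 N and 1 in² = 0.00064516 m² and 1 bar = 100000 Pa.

0.0264 bar

76.7 kgf × 9.80665 → 752.17 N
442 in² × 0.00064516 → 0.285161 m²
P = F / A = 752.17 N / 0.285161 m² = 2637.7 Pa
2637.7 Pa ÷ (100000 Pa/bar) = 0.026377 bar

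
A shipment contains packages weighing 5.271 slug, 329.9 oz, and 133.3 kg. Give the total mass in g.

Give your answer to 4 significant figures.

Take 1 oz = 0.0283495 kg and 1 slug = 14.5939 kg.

2.196×10⁵ g

5.271 slug × 14.5939 = 76.9244 kg
329.9 oz × 0.0283495 = 9.3525 kg
133.3 kg (already kg)
Total: 76.9244 + 9.3525 + 133.3 = 219.577 kg
In g: 219.577 / 0.001 = 219577 g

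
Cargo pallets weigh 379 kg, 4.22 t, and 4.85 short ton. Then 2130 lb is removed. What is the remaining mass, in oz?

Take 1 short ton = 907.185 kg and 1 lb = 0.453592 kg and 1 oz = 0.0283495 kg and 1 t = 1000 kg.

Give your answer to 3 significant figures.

379 kg (already kg)
4.22 t × 1000 → 4220 kg
4.85 short ton × 907.185 → 4399.85 kg
2130 lb × 0.453592 → 966.151 kg
Sum: 379 + 4220 + 4399.85 − 966.151 = 8032.7 kg
In oz: 8032.7 / 0.0283495 = 283345 oz

2.83×10⁵ oz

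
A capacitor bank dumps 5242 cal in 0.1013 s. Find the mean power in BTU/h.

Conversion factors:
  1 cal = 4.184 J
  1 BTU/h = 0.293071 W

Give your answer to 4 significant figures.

7.388×10⁵ BTU/h

5242 cal × 4.184 → 21932.5 J
P = E / t = 21932.5 J / 0.1013 s = 216510 W
216510 W ÷ (0.293071 W/BTU/h) = 738763 BTU/h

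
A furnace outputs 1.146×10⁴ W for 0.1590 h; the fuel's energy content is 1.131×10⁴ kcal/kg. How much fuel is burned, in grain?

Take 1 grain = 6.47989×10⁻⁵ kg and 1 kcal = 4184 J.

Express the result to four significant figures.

0.1590 h → 572.4 s
E = P × t = 11460 × 572.4 = 6.5597×10⁶ J
1.131×10⁴ kcal/kg → 4.7321×10⁷ J/kg
m = E / e_s = 6.5597×10⁶ / 4.7321×10⁷ = 0.138621 kg
In grain: 0.138621 / 6.47989×10⁻⁵ = 2139.25 grain

2139 grain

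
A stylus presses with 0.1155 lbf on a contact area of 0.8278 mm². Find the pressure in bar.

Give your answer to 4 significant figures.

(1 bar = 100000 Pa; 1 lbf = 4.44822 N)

6.206 bar

0.1155 lbf × 4.44822 → 0.513769 N
0.8278 mm² × 10⁻⁶ → 8.278×10⁻⁷ m²
P = F / A = 0.513769 N / 8.278×10⁻⁷ m² = 620644 Pa
620644 Pa ÷ (100000 Pa/bar) = 6.20644 bar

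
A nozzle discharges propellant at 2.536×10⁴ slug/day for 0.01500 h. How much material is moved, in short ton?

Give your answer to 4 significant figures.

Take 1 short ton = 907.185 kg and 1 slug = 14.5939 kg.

2.536×10⁴ slug/day → 4.28358 kg/s
0.01500 h → 54 s
m = ṁ × t = 4.28358 × 54 = 231.313 kg
In short ton: 231.313 / 907.185 = 0.254979 short ton

0.2550 short ton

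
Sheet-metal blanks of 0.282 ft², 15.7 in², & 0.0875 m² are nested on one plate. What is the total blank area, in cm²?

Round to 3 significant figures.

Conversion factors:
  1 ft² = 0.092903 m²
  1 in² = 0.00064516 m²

0.282 ft² × 0.092903 = 0.0261986 m²
15.7 in² × 0.00064516 = 0.010129 m²
0.0875 m² (already m²)
Total: 0.0261986 + 0.010129 + 0.0875 = 0.123828 m²
In cm²: 0.123828 / 0.0001 = 1238.28 cm²

1240 cm²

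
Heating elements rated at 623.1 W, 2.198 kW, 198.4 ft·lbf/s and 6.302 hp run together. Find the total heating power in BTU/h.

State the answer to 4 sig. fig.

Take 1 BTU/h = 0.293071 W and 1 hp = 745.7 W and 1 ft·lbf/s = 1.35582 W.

623.1 W (already W)
2.198 kW × 1000 = 2198 W
198.4 ft·lbf/s × 1.35582 = 268.995 W
6.302 hp × 745.7 = 4699.4 W
Combined: 623.1 + 2198 + 268.995 + 4699.4 = 7789.5 W
In BTU/h: 7789.5 / 0.293071 = 26578.9 BTU/h

2.658×10⁴ BTU/h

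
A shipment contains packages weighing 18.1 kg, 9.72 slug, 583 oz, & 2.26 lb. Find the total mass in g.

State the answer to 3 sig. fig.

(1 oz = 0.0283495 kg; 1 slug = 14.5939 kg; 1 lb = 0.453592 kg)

18.1 kg (already kg)
9.72 slug × 14.5939 = 141.853 kg
583 oz × 0.0283495 = 16.5278 kg
2.26 lb × 0.453592 = 1.02512 kg
Total: 18.1 + 141.853 + 16.5278 + 1.02512 = 177.506 kg
In g: 177.506 / 0.001 = 177506 g

1.78×10⁵ g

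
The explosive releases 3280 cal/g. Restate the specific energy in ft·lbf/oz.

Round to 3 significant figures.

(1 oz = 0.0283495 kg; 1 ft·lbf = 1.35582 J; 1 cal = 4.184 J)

2.87×10⁵ ft·lbf/oz

3280 cal/g × 4.184 J/cal ÷ 0.001 kg/g = 1.37235×10⁷ J/kg
1.37235×10⁷ J/kg ÷ 1.35582 J/ft·lbf × 0.0283495 kg/oz = 286951 ft·lbf/oz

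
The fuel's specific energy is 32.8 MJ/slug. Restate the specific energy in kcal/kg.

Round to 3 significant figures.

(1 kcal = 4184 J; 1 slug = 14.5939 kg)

32.8 MJ/slug × 1000000 J/MJ ÷ 14.5939 kg/slug = 2.24751×10⁶ J/kg
2.24751×10⁶ J/kg ÷ 4184 J/kcal = 537.168 kcal/kg

537 kcal/kg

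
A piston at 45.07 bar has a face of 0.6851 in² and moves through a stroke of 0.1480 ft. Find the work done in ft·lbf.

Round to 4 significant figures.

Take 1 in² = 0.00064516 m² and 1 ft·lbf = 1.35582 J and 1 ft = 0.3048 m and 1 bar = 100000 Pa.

45.07 bar → 4.507×10⁶ Pa
0.6851 in² → 4.41999×10⁻⁴ m²
F = P × A = 4.507×10⁶ × 4.41999×10⁻⁴ = 1992.09 N
0.1480 ft → 0.0451104 m
W = F × d = 1992.09 × 0.0451104 = 89.864 J
In ft·lbf: 89.864 / 1.35582 = 66.2802 ft·lbf

66.28 ft·lbf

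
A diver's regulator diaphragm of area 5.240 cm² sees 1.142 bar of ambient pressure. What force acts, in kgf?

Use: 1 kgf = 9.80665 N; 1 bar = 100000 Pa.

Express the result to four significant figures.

6.102 kgf

1.142 bar × 100000 → 114200 Pa
5.240 cm² × 0.0001 → 5.24×10⁻⁴ m²
F = P × A = 114200 Pa × 5.24×10⁻⁴ m² = 59.8408 N
59.8408 N ÷ (9.80665 N/kgf) = 6.10206 kgf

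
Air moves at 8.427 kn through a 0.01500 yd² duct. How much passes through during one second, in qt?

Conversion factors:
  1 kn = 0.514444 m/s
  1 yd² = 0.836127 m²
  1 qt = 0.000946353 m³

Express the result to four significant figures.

57.45 qt

8.427 kn × 0.514444 → 4.33522 m/s
0.01500 yd² × 0.836127 → 0.0125419 m²
V = v × A × t = 4.33522 m/s × 0.0125419 m² × 1 s = 0.0543719 m³
0.0543719 m³ ÷ (0.000946353 m³/qt) = 57.4541 qt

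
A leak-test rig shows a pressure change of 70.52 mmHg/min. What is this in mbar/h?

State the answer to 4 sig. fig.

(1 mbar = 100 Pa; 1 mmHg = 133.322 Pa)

5641 mbar/h

70.52 mmHg/min × 133.322 Pa/mmHg ÷ 60 s/min = 156.698 Pa/s
156.698 Pa/s ÷ 100 Pa/mbar × 3600 s/h = 5641.13 mbar/h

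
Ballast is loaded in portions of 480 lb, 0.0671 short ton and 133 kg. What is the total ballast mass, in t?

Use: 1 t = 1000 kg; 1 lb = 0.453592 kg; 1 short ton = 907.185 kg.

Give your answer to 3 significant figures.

0.412 t

480 lb × 0.453592 = 217.724 kg
0.0671 short ton × 907.185 = 60.8721 kg
133 kg (already kg)
Total: 217.724 + 60.8721 + 133 = 411.596 kg
In t: 411.596 / 1000 = 0.411596 t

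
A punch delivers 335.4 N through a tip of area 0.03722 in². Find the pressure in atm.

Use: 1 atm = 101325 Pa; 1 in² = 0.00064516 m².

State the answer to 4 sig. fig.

137.8 atm

0.03722 in² × 0.00064516 = 2.40129×10⁻⁵ m²
P = F / A = 335.4 N / 2.40129×10⁻⁵ m² = 1.39675×10⁷ Pa
1.39675×10⁷ Pa ÷ (101325 Pa/atm) = 137.849 atm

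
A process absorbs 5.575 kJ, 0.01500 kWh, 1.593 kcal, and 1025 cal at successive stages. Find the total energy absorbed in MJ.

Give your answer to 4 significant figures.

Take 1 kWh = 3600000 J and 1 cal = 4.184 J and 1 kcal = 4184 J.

5.575 kJ × 1000 = 5575 J
0.01500 kWh × 3600000 = 54000 J
1.593 kcal × 4184 = 6665.11 J
1025 cal × 4.184 = 4288.6 J
Sum: 5575 + 54000 + 6665.11 + 4288.6 = 70528.7 J
In MJ: 70528.7 / 1000000 = 0.0705287 MJ

0.07053 MJ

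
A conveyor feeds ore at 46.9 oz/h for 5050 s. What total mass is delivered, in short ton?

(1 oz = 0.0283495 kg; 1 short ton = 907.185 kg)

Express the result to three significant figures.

0.00206 short ton

46.9 oz/h → 3.69331×10⁻⁴ kg/s
m = ṁ × t = 3.69331×10⁻⁴ × 5050 = 1.86512 kg
In short ton: 1.86512 / 907.185 = 0.00205594 short ton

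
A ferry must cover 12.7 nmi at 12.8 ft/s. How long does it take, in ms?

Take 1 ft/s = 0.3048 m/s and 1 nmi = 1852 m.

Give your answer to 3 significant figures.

12.7 nmi × 1852 = 23520.4 m
12.8 ft/s × 0.3048 = 3.90144 m/s
t = d / v = 23520.4 m / 3.90144 m/s = 6028.65 s
6028.65 s ÷ (0.001 s/ms) = 6.02865×10⁶ ms

6.03×10⁶ ms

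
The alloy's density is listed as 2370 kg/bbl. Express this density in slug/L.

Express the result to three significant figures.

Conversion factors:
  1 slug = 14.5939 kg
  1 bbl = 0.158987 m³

1.02 slug/L

2370 kg/bbl ÷ 0.158987 m³/bbl = 14906.9 kg/m³
14906.9 kg/m³ ÷ 14.5939 kg/slug × 0.001 m³/L = 1.02145 slug/L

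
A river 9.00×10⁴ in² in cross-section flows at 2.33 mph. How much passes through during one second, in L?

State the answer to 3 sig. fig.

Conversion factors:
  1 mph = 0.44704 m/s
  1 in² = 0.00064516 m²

6.05×10⁴ L

2.33 mph × 0.44704 → 1.0416 m/s
9.00×10⁴ in² × 0.00064516 → 58.0644 m²
V = v × A × t = 1.0416 m/s × 58.0644 m² × 1 s = 60.4799 m³
60.4799 m³ ÷ (0.001 m³/L) = 60479.9 L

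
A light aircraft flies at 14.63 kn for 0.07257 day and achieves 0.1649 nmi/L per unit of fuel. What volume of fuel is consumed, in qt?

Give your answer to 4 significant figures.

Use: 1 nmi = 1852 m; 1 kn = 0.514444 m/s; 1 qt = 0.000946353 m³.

14.63 kn → 7.52632 m/s
0.07257 day → 6270.05 s
d = v × t = 7.52632 × 6270.05 = 47190.4 m
0.1649 nmi/L → 305395 m/m³
V = d / (distance per unit fuel) = 47190.4 / 305395 = 0.154523 m³
In qt: 0.154523 / 0.000946353 = 163.283 qt

163.3 qt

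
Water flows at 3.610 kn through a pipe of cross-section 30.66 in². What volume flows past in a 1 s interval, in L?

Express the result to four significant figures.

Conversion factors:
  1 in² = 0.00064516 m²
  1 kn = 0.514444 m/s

3.610 kn × 0.514444 = 1.85714 m/s
30.66 in² × 0.00064516 = 0.0197806 m²
V = v × A × t = 1.85714 m/s × 0.0197806 m² × 1 s = 0.0367353 m³
0.0367353 m³ ÷ (0.001 m³/L) = 36.7353 L

36.74 L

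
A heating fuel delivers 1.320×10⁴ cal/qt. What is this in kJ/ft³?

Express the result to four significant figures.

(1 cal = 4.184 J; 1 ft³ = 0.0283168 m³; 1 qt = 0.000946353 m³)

1.320×10⁴ cal/qt × 4.184 J/cal ÷ 0.000946353 m³/qt = 5.83596×10⁷ J/m³
5.83596×10⁷ J/m³ ÷ 1000 J/kJ × 0.0283168 m³/ft³ = 1652.56 kJ/ft³

1653 kJ/ft³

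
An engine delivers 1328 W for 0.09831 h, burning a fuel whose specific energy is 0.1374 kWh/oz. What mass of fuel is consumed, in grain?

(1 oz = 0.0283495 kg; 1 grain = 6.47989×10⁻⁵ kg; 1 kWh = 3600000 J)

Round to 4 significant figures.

0.09831 h → 353.916 s
E = P × t = 1328 × 353.916 = 470000 J
0.1374 kWh/oz → 1.74479×10⁷ J/kg
m = E / e_s = 470000 / 1.74479×10⁷ = 0.0269373 kg
In grain: 0.0269373 / 6.47989×10⁻⁵ = 415.706 grain

415.7 grain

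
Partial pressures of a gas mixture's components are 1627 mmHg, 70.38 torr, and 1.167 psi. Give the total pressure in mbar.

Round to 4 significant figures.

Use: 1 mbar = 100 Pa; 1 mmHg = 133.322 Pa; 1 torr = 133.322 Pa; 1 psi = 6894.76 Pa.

2343 mbar

1627 mmHg × 133.322 = 216915 Pa
70.38 torr × 133.322 = 9383.2 Pa
1.167 psi × 6894.76 = 8046.18 Pa
Sum: 216915 + 9383.2 + 8046.18 = 234344 Pa
In mbar: 234344 / 100 = 2343.44 mbar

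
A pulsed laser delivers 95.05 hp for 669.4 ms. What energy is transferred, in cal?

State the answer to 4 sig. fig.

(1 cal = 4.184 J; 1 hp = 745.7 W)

95.05 hp × 745.7 → 70878.8 W
669.4 ms × 0.001 → 0.6694 s
E = P × t = 70878.8 W × 0.6694 s = 47446.3 J
47446.3 J ÷ (4.184 J/cal) = 11339.9 cal

1.134×10⁴ cal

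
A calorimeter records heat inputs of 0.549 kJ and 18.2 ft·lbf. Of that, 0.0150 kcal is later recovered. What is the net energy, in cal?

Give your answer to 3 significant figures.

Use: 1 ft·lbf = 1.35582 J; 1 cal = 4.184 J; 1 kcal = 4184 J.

122 cal

0.549 kJ × 1000 → 549 J
18.2 ft·lbf × 1.35582 → 24.6759 J
0.0150 kcal × 4184 → 62.76 J
Sum: 549 + 24.6759 − 62.76 = 510.916 J
In cal: 510.916 / 4.184 = 122.112 cal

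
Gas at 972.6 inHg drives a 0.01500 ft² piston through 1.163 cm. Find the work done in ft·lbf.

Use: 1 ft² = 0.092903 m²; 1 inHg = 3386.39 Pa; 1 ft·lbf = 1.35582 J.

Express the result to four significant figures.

972.6 inHg → 3.2936×10⁶ Pa
0.01500 ft² → 0.00139354 m²
F = P × A = 3.2936×10⁶ × 0.00139354 = 4589.76 N
1.163 cm → 0.01163 m
W = F × d = 4589.76 × 0.01163 = 53.3789 J
In ft·lbf: 53.3789 / 1.35582 = 39.3702 ft·lbf

39.37 ft·lbf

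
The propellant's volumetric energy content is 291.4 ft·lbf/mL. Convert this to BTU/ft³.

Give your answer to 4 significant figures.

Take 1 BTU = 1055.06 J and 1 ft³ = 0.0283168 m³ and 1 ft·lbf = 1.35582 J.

291.4 ft·lbf/mL × 1.35582 J/ft·lbf ÷ 10⁻⁶ m³/mL = 3.95086×10⁸ J/m³
3.95086×10⁸ J/m³ ÷ 1055.06 J/BTU × 0.0283168 m³/ft³ = 10603.7 BTU/ft³

1.060×10⁴ BTU/ft³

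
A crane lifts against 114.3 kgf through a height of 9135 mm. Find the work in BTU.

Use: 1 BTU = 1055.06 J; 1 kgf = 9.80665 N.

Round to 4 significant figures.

9.705 BTU

114.3 kgf × 9.80665 = 1120.9 N
9135 mm × 0.001 = 9.135 m
W = F × d = 1120.9 N × 9.135 m = 10239.4 J
10239.4 J ÷ (1055.06 J/BTU) = 9.70504 BTU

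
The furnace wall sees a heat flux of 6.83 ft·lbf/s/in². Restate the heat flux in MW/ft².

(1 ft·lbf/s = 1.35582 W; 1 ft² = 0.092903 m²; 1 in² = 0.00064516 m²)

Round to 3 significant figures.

0.00133 MW/ft²

6.83 ft·lbf/s/in² × 1.35582 W/ft·lbf/s ÷ 0.00064516 m²/in² = 14353.4 W/m²
14353.4 W/m² ÷ 1000000 W/MW × 0.092903 m²/ft² = 0.00133347 MW/ft²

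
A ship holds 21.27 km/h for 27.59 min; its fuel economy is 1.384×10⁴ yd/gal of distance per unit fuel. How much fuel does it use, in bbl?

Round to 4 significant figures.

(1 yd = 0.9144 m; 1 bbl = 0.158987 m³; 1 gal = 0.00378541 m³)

21.27 km/h → 5.90833 m/s
27.59 min → 1655.4 s
d = v × t = 5.90833 × 1655.4 = 9780.65 m
1.384×10⁴ yd/gal → 3.34318×10⁶ m/m³
V = d / (distance per unit fuel) = 9780.65 / 3.34318×10⁶ = 0.00292555 m³
In bbl: 0.00292555 / 0.158987 = 0.0184012 bbl

0.01840 bbl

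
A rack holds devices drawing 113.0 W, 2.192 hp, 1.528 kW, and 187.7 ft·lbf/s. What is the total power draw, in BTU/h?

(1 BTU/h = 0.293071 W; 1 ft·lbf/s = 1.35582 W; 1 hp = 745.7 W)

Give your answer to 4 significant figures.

113.0 W (already W)
2.192 hp × 745.7 = 1634.57 W
1.528 kW × 1000 = 1528 W
187.7 ft·lbf/s × 1.35582 = 254.487 W
Total: 113 + 1634.57 + 1528 + 254.487 = 3530.06 W
In BTU/h: 3530.06 / 0.293071 = 12045.1 BTU/h

1.205×10⁴ BTU/h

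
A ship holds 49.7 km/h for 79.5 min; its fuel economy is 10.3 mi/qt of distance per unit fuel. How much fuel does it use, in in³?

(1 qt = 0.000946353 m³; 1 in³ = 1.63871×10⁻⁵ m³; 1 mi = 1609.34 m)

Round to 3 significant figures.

229 in³

49.7 km/h → 13.8056 m/s
79.5 min → 4770 s
d = v × t = 13.8056 × 4770 = 65852.7 m
10.3 mi/qt → 1.75159×10⁷ m/m³
V = d / (distance per unit fuel) = 65852.7 / 1.75159×10⁷ = 0.0037596 m³
In in³: 0.0037596 / 1.63871×10⁻⁵ = 229.424 in³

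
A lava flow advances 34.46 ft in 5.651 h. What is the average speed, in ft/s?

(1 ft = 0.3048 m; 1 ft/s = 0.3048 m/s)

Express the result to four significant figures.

34.46 ft × 0.3048 → 10.5034 m
5.651 h × 3600 → 20343.6 s
v = d / t = 10.5034 m / 20343.6 s = 5.163×10⁻⁴ m/s
5.163×10⁻⁴ m/s ÷ (0.3048 m/s/ft/s) = 0.0016939 ft/s

0.001694 ft/s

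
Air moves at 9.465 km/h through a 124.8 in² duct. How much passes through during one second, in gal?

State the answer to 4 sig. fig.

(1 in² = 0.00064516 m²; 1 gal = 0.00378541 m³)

9.465 km/h × (1/3.6) = 2.62917 m/s
124.8 in² × 0.00064516 = 0.080516 m²
V = v × A × t = 2.62917 m/s × 0.080516 m² × 1 s = 0.21169 m³
0.21169 m³ ÷ (0.00378541 m³/gal) = 55.9226 gal

55.92 gal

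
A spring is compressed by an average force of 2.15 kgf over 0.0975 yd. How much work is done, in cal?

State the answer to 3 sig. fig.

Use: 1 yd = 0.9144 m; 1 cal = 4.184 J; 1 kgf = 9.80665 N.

0.449 cal

2.15 kgf × 9.80665 → 21.0843 N
0.0975 yd × 0.9144 → 0.089154 m
W = F × d = 21.0843 N × 0.089154 m = 1.87975 J
1.87975 J ÷ (4.184 J/cal) = 0.449271 cal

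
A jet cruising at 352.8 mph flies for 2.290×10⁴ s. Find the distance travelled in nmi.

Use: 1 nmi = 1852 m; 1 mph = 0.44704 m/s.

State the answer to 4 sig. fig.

352.8 mph × 0.44704 = 157.716 m/s
d = v × t = 157.716 m/s × 22900 s = 3.6117×10⁶ m
3.6117×10⁶ m ÷ (1852 m/nmi) = 1950.16 nmi

1950 nmi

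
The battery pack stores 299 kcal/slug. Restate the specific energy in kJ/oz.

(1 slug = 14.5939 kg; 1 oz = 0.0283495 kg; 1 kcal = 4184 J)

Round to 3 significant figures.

2.43 kJ/oz

299 kcal/slug × 4184 J/kcal ÷ 14.5939 kg/slug = 85721.8 J/kg
85721.8 J/kg ÷ 1000 J/kJ × 0.0283495 kg/oz = 2.43017 kJ/oz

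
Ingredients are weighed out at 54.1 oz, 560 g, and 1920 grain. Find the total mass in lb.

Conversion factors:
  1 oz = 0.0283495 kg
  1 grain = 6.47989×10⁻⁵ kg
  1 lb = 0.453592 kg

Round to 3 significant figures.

54.1 oz × 0.0283495 → 1.53371 kg
560 g × 0.001 → 0.56 kg
1920 grain × 6.47989×10⁻⁵ → 0.124414 kg
Total: 1.53371 + 0.56 + 0.124414 = 2.21812 kg
In lb: 2.21812 / 0.453592 = 4.89012 lb

4.89 lb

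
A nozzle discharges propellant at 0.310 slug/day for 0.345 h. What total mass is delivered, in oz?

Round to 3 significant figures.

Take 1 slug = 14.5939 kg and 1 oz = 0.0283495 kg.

2.29 oz

0.310 slug/day → 5.23624×10⁻⁵ kg/s
0.345 h → 1242 s
m = ṁ × t = 5.23624×10⁻⁵ × 1242 = 0.0650341 kg
In oz: 0.0650341 / 0.0283495 = 2.29401 oz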